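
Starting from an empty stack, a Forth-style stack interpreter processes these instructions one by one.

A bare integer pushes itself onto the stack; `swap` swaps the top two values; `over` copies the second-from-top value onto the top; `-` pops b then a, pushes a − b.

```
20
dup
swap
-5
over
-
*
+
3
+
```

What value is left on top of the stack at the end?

20   -> [20]
dup  -> [20, 20]
swap -> [20, 20]
-5   -> [20, 20, -5]
over -> [20, 20, -5, 20]
-    -> [20, 20, -25]
*    -> [20, -500]
+    -> [-480]
3    -> [-480, 3]
+    -> [-477]

-477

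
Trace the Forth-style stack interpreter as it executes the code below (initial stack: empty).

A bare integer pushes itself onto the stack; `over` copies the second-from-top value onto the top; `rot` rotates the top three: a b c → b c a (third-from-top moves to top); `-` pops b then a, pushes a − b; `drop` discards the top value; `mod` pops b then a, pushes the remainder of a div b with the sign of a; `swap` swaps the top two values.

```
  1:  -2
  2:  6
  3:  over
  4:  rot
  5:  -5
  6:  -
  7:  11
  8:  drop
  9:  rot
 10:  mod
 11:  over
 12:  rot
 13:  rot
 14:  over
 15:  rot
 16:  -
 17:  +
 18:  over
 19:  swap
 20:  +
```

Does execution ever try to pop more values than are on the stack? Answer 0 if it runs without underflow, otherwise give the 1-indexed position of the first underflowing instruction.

-2   -> -2
6    -> -2 6
over -> -2 6 -2
rot  -> 6 -2 -2
-5   -> 6 -2 -2 -5
-    -> 6 -2 3
11   -> 6 -2 3 11
drop -> 6 -2 3
rot  -> -2 3 6
mod  -> -2 3
over -> -2 3 -2
rot  -> 3 -2 -2
rot  -> -2 -2 3
over -> -2 -2 3 -2
rot  -> -2 3 -2 -2
-    -> -2 3 0
+    -> -2 3
over -> -2 3 -2
swap -> -2 -2 3
+    -> -2 1

0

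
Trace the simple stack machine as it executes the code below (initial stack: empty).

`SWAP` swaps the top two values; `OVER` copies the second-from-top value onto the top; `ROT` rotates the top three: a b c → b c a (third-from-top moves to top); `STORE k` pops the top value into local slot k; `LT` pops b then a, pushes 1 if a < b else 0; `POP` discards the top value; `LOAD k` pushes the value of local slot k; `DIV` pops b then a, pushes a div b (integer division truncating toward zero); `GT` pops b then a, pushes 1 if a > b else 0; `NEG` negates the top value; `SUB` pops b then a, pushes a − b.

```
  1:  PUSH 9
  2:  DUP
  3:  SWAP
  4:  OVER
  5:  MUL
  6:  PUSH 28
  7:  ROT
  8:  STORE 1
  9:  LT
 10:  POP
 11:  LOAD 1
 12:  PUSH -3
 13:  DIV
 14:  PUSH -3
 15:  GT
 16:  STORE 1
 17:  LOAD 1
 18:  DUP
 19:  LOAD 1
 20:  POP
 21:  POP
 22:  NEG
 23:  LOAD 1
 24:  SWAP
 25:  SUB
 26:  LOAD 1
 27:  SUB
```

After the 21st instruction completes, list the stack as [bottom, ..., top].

PUSH 9  -> 9
DUP     -> 9 9
SWAP    -> 9 9
OVER    -> 9 9 9
MUL     -> 9 81
PUSH 28 -> 9 81 28
ROT     -> 81 28 9
STORE 1 -> 81 28
LT      -> 0
POP     -> (empty)
LOAD 1  -> 9
PUSH -3 -> 9 -3
DIV     -> -3
PUSH -3 -> -3 -3
GT      -> 0
STORE 1 -> (empty)
LOAD 1  -> 0
DUP     -> 0 0
LOAD 1  -> 0 0 0
POP     -> 0 0
POP     -> 0

[0]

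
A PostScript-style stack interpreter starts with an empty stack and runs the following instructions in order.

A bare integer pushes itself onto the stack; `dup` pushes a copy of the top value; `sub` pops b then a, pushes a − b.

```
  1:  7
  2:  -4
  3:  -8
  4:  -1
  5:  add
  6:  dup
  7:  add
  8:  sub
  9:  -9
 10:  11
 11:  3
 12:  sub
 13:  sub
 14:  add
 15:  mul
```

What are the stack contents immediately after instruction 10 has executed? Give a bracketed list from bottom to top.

7   : 7
-4  : 7 -4
-8  : 7 -4 -8
-1  : 7 -4 -8 -1
add : 7 -4 -9
dup : 7 -4 -9 -9
add : 7 -4 -18
sub : 7 14
-9  : 7 14 -9
11  : 7 14 -9 11

[7, 14, -9, 11]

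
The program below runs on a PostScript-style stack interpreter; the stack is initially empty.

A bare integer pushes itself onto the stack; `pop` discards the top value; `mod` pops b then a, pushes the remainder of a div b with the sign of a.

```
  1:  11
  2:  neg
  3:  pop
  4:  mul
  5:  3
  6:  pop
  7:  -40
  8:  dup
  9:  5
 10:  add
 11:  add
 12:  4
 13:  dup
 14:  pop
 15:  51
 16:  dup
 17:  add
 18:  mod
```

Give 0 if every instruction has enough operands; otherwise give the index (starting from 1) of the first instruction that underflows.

11   [11]
neg  [-11]
pop  []
mul  — needs 2 operands, stack has 0 → underflow

4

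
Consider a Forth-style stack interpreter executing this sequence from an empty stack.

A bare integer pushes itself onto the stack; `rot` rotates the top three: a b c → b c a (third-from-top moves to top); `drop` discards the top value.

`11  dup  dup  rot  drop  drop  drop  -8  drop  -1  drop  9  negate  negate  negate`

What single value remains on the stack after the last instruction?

11     : 11
dup    : 11 11
dup    : 11 11 11
rot    : 11 11 11
drop   : 11 11
drop   : 11
drop   : (empty)
-8     : -8
drop   : (empty)
-1     : -1
drop   : (empty)
9      : 9
negate : -9
negate : 9
negate : -9

-9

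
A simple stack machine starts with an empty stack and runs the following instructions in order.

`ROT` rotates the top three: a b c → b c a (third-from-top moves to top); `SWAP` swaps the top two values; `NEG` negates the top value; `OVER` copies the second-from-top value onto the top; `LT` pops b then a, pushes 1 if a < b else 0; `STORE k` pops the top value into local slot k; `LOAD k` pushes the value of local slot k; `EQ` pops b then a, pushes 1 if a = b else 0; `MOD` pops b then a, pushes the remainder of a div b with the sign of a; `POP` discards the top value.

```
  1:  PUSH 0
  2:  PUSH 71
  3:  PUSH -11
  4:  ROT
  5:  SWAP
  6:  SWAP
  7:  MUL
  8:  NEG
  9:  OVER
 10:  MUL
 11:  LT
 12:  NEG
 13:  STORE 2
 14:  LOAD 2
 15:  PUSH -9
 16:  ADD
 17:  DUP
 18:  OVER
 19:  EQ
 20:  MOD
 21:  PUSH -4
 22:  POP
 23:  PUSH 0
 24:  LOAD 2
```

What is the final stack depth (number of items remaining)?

3

PUSH 0   -> [0]
PUSH 71  -> [0, 71]
PUSH -11 -> [0, 71, -11]
ROT      -> [71, -11, 0]
SWAP     -> [71, 0, -11]
SWAP     -> [71, -11, 0]
MUL      -> [71, 0]
NEG      -> [71, 0]
OVER     -> [71, 0, 71]
MUL      -> [71, 0]
LT       -> [0]
NEG      -> [0]
STORE 2  -> []
LOAD 2   -> [0]
PUSH -9  -> [0, -9]
ADD      -> [-9]
DUP      -> [-9, -9]
OVER     -> [-9, -9, -9]
EQ       -> [-9, 1]
MOD      -> [0]
PUSH -4  -> [0, -4]
POP      -> [0]
PUSH 0   -> [0, 0]
LOAD 2   -> [0, 0, 0]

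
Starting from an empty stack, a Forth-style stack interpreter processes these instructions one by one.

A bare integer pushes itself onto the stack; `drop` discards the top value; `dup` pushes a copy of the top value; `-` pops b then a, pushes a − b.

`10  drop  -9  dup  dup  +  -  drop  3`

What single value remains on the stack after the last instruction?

3

10    10
drop  (empty)
-9    -9
dup   -9 -9
dup   -9 -9 -9
+     -9 -18
-     9
drop  (empty)
3     3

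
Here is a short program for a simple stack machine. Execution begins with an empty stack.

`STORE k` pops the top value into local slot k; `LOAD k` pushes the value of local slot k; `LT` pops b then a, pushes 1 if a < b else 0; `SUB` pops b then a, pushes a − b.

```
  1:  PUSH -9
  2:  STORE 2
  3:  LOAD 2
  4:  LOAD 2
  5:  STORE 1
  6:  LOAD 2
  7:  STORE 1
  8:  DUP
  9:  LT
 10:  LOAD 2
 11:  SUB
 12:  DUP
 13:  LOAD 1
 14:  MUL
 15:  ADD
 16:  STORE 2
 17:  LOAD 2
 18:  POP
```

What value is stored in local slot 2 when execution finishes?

PUSH -9 -> [-9]
STORE 2 -> []
LOAD 2  -> [-9]
LOAD 2  -> [-9, -9]
STORE 1 -> [-9]
LOAD 2  -> [-9, -9]
STORE 1 -> [-9]
DUP     -> [-9, -9]
LT      -> [0]
LOAD 2  -> [0, -9]
SUB     -> [9]
DUP     -> [9, 9]
LOAD 1  -> [9, 9, -9]
MUL     -> [9, -81]
ADD     -> [-72]
STORE 2 -> []
LOAD 2  -> [-72]
POP     -> []

-72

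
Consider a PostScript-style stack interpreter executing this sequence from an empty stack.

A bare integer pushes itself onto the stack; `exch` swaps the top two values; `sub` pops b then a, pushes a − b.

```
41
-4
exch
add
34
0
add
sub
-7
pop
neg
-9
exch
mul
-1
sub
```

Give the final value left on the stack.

28

41   -> 41
-4   -> 41 -4
exch -> -4 41
add  -> 37
34   -> 37 34
0    -> 37 34 0
add  -> 37 34
sub  -> 3
-7   -> 3 -7
pop  -> 3
neg  -> -3
-9   -> -3 -9
exch -> -9 -3
mul  -> 27
-1   -> 27 -1
sub  -> 28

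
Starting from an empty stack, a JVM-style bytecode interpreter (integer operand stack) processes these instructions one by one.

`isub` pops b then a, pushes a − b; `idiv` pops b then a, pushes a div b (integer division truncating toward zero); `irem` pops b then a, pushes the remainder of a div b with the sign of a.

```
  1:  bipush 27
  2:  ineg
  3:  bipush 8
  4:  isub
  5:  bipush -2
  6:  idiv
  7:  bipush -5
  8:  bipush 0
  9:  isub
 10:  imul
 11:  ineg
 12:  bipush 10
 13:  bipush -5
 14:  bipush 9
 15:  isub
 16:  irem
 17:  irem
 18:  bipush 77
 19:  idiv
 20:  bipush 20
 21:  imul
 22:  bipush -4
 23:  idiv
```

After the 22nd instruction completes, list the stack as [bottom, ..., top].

bipush 27 : 27
ineg      : -27
bipush 8  : -27 8
isub      : -35
bipush -2 : -35 -2
idiv      : 17
bipush -5 : 17 -5
bipush 0  : 17 -5 0
isub      : 17 -5
imul      : -85
ineg      : 85
bipush 10 : 85 10
bipush -5 : 85 10 -5
bipush 9  : 85 10 -5 9
isub      : 85 10 -14
irem      : 85 10
irem      : 5
bipush 77 : 5 77
idiv      : 0
bipush 20 : 0 20
imul      : 0
bipush -4 : 0 -4

[0, -4]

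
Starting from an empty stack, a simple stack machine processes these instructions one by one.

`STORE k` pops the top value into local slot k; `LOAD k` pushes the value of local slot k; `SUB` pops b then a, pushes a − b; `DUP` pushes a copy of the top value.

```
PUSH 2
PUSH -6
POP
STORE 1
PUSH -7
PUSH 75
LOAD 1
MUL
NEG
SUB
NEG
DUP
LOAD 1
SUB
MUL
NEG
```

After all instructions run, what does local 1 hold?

2

PUSH 2   [2]
PUSH -6  [2, -6]
POP      [2]
STORE 1  []
PUSH -7  [-7]
PUSH 75  [-7, 75]
LOAD 1   [-7, 75, 2]
MUL      [-7, 150]
NEG      [-7, -150]
SUB      [143]
NEG      [-143]
DUP      [-143, -143]
LOAD 1   [-143, -143, 2]
SUB      [-143, -145]
MUL      [20735]
NEG      [-20735]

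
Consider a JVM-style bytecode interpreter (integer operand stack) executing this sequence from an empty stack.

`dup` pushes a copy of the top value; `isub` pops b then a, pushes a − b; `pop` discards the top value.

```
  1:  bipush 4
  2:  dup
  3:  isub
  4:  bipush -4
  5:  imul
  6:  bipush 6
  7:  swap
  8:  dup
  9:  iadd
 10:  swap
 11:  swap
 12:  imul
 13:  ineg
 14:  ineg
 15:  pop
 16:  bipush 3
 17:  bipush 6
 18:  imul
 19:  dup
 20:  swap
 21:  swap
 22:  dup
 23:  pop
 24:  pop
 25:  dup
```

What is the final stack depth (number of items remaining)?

2

bipush 4  -> 4
dup       -> 4 4
isub      -> 0
bipush -4 -> 0 -4
imul      -> 0
bipush 6  -> 0 6
swap      -> 6 0
dup       -> 6 0 0
iadd      -> 6 0
swap      -> 0 6
swap      -> 6 0
imul      -> 0
ineg      -> 0
ineg      -> 0
pop       -> (empty)
bipush 3  -> 3
bipush 6  -> 3 6
imul      -> 18
dup       -> 18 18
swap      -> 18 18
swap      -> 18 18
dup       -> 18 18 18
pop       -> 18 18
pop       -> 18
dup       -> 18 18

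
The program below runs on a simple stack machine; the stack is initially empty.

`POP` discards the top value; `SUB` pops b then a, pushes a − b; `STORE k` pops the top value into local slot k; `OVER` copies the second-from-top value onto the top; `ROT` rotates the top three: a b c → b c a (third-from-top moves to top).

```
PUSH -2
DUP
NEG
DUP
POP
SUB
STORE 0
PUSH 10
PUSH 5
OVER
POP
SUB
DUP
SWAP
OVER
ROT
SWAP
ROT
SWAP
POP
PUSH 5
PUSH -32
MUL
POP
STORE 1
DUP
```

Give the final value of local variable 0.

PUSH -2  -> [-2]
DUP      -> [-2, -2]
NEG      -> [-2, 2]
DUP      -> [-2, 2, 2]
POP      -> [-2, 2]
SUB      -> [-4]
STORE 0  -> []
PUSH 10  -> [10]
PUSH 5   -> [10, 5]
OVER     -> [10, 5, 10]
POP      -> [10, 5]
SUB      -> [5]
DUP      -> [5, 5]
SWAP     -> [5, 5]
OVER     -> [5, 5, 5]
ROT      -> [5, 5, 5]
SWAP     -> [5, 5, 5]
ROT      -> [5, 5, 5]
SWAP     -> [5, 5, 5]
POP      -> [5, 5]
PUSH 5   -> [5, 5, 5]
PUSH -32 -> [5, 5, 5, -32]
MUL      -> [5, 5, -160]
POP      -> [5, 5]
STORE 1  -> [5]
DUP      -> [5, 5]

-4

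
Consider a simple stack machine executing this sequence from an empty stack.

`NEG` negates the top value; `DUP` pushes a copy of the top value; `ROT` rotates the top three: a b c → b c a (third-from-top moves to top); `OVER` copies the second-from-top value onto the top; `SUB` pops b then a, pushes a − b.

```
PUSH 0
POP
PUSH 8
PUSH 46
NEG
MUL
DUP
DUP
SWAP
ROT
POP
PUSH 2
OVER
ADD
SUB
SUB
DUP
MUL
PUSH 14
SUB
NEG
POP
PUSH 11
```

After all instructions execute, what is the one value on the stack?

PUSH 0  → [0]
POP     → []
PUSH 8  → [8]
PUSH 46 → [8, 46]
NEG     → [8, -46]
MUL     → [-368]
DUP     → [-368, -368]
DUP     → [-368, -368, -368]
SWAP    → [-368, -368, -368]
ROT     → [-368, -368, -368]
POP     → [-368, -368]
PUSH 2  → [-368, -368, 2]
OVER    → [-368, -368, 2, -368]
ADD     → [-368, -368, -366]
SUB     → [-368, -2]
SUB     → [-366]
DUP     → [-366, -366]
MUL     → [133956]
PUSH 14 → [133956, 14]
SUB     → [133942]
NEG     → [-133942]
POP     → []
PUSH 11 → [11]

11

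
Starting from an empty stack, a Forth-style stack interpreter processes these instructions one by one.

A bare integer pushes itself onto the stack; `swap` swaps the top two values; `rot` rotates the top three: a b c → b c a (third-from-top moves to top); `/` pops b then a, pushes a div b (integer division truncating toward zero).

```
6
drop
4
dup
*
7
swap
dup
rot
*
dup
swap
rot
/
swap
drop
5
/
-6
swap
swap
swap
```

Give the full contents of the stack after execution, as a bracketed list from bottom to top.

6     6
drop  (empty)
4     4
dup   4 4
*     16
7     16 7
swap  7 16
dup   7 16 16
rot   16 16 7
*     16 112
dup   16 112 112
swap  16 112 112
rot   112 112 16
/     112 7
swap  7 112
drop  7
5     7 5
/     1
-6    1 -6
swap  -6 1
swap  1 -6
swap  -6 1

[-6, 1]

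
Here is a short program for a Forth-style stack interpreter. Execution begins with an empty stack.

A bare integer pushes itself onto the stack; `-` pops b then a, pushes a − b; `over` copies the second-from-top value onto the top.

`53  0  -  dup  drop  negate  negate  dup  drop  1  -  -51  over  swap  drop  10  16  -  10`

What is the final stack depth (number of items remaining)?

53      [53]
0       [53, 0]
-       [53]
dup     [53, 53]
drop    [53]
negate  [-53]
negate  [53]
dup     [53, 53]
drop    [53]
1       [53, 1]
-       [52]
-51     [52, -51]
over    [52, -51, 52]
swap    [52, 52, -51]
drop    [52, 52]
10      [52, 52, 10]
16      [52, 52, 10, 16]
-       [52, 52, -6]
10      [52, 52, -6, 10]

4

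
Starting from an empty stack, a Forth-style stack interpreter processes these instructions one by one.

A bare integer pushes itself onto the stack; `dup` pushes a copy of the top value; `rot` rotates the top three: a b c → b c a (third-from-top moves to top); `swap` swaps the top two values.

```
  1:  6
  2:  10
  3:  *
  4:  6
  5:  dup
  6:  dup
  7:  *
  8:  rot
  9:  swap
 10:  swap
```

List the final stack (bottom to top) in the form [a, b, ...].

[6, 36, 60]

6    → 6
10   → 6 10
*    → 60
6    → 60 6
dup  → 60 6 6
dup  → 60 6 6 6
*    → 60 6 36
rot  → 6 36 60
swap → 6 60 36
swap → 6 36 60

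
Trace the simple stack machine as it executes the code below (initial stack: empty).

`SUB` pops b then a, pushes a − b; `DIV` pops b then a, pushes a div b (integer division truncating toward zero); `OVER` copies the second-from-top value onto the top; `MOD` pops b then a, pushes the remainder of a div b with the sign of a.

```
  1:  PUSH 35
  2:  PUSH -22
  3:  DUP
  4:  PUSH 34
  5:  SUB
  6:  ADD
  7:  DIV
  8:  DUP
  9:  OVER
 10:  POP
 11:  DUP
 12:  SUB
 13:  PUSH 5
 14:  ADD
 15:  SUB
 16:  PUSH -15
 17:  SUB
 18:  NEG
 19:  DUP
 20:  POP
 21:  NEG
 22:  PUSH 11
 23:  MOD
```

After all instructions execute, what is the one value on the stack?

PUSH 35   35
PUSH -22  35 -22
DUP       35 -22 -22
PUSH 34   35 -22 -22 34
SUB       35 -22 -56
ADD       35 -78
DIV       0
DUP       0 0
OVER      0 0 0
POP       0 0
DUP       0 0 0
SUB       0 0
PUSH 5    0 0 5
ADD       0 5
SUB       -5
PUSH -15  -5 -15
SUB       10
NEG       -10
DUP       -10 -10
POP       -10
NEG       10
PUSH 11   10 11
MOD       10

10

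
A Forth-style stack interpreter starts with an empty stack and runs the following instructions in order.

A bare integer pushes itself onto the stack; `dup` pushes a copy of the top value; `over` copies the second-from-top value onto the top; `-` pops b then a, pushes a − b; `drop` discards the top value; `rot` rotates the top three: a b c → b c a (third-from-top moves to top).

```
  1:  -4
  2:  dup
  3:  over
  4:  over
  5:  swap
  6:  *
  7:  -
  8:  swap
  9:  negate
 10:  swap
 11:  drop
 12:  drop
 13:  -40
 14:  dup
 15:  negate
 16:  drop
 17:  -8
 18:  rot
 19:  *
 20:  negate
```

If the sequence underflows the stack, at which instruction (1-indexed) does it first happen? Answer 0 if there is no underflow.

-4      [-4]
dup     [-4, -4]
over    [-4, -4, -4]
over    [-4, -4, -4, -4]
swap    [-4, -4, -4, -4]
*       [-4, -4, 16]
-       [-4, -20]
swap    [-20, -4]
negate  [-20, 4]
swap    [4, -20]
drop    [4]
drop    []
-40     [-40]
dup     [-40, -40]
negate  [-40, 40]
drop    [-40]
-8      [-40, -8]
rot  — needs 3 operands, stack has 2 → underflow

18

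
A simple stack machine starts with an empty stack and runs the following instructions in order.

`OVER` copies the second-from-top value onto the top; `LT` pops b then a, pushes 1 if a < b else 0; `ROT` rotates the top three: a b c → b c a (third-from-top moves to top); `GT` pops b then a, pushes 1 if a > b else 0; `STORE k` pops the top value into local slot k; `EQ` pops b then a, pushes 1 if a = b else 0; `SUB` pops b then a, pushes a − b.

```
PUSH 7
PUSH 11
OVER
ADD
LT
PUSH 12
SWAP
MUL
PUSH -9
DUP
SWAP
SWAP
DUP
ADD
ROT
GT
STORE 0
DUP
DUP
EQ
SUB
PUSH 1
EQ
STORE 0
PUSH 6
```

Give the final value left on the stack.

PUSH 7  -> [7]
PUSH 11 -> [7, 11]
OVER    -> [7, 11, 7]
ADD     -> [7, 18]
LT      -> [1]
PUSH 12 -> [1, 12]
SWAP    -> [12, 1]
MUL     -> [12]
PUSH -9 -> [12, -9]
DUP     -> [12, -9, -9]
SWAP    -> [12, -9, -9]
SWAP    -> [12, -9, -9]
DUP     -> [12, -9, -9, -9]
ADD     -> [12, -9, -18]
ROT     -> [-9, -18, 12]
GT      -> [-9, 0]
STORE 0 -> [-9]
DUP     -> [-9, -9]
DUP     -> [-9, -9, -9]
EQ      -> [-9, 1]
SUB     -> [-10]
PUSH 1  -> [-10, 1]
EQ      -> [0]
STORE 0 -> []
PUSH 6  -> [6]

6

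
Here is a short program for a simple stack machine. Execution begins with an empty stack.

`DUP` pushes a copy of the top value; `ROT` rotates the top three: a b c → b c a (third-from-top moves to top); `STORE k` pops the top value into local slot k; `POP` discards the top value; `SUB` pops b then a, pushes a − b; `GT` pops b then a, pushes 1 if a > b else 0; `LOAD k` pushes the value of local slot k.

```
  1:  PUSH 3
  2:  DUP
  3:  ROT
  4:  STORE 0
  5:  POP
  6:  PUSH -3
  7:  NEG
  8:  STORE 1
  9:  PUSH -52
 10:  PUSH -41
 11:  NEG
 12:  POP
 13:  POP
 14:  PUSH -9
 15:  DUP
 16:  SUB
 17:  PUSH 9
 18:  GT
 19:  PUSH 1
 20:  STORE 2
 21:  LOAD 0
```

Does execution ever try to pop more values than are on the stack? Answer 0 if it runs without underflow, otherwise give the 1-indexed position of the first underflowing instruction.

3

PUSH 3 → 3
DUP    → 3 3
ROT  — needs 3 operands, stack has 2 → underflow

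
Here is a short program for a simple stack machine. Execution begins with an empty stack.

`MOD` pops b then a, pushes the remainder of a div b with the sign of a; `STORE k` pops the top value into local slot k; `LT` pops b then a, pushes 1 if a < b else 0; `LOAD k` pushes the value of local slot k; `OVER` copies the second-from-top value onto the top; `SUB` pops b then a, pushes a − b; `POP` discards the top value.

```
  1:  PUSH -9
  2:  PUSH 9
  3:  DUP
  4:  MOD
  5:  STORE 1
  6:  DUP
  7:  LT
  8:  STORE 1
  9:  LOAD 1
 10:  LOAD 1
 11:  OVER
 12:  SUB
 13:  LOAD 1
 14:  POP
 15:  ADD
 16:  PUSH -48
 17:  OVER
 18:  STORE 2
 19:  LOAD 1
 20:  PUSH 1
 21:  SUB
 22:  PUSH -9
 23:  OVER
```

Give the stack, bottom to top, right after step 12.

PUSH -9 : [-9]
PUSH 9  : [-9, 9]
DUP     : [-9, 9, 9]
MOD     : [-9, 0]
STORE 1 : [-9]
DUP     : [-9, -9]
LT      : [0]
STORE 1 : []
LOAD 1  : [0]
LOAD 1  : [0, 0]
OVER    : [0, 0, 0]
SUB     : [0, 0]

[0, 0]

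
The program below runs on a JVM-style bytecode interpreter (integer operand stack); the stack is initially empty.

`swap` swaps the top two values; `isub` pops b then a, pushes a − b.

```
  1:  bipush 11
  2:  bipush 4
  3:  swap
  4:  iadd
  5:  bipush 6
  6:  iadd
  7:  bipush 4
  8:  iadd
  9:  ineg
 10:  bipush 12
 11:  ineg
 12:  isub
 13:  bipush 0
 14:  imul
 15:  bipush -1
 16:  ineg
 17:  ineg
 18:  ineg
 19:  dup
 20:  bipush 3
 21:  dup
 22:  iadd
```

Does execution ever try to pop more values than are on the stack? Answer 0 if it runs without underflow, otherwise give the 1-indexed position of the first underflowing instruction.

bipush 11 : [11]
bipush 4  : [11, 4]
swap      : [4, 11]
iadd      : [15]
bipush 6  : [15, 6]
iadd      : [21]
bipush 4  : [21, 4]
iadd      : [25]
ineg      : [-25]
bipush 12 : [-25, 12]
ineg      : [-25, -12]
isub      : [-13]
bipush 0  : [-13, 0]
imul      : [0]
bipush -1 : [0, -1]
ineg      : [0, 1]
ineg      : [0, -1]
ineg      : [0, 1]
dup       : [0, 1, 1]
bipush 3  : [0, 1, 1, 3]
dup       : [0, 1, 1, 3, 3]
iadd      : [0, 1, 1, 6]

0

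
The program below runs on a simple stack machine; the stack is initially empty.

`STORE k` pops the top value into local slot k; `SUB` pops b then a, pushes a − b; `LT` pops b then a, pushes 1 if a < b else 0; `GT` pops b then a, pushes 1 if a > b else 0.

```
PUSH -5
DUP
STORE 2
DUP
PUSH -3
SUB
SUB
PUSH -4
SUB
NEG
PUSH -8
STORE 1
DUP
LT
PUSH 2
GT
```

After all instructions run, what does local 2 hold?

PUSH -5 -> -5
DUP     -> -5 -5
STORE 2 -> -5
DUP     -> -5 -5
PUSH -3 -> -5 -5 -3
SUB     -> -5 -2
SUB     -> -3
PUSH -4 -> -3 -4
SUB     -> 1
NEG     -> -1
PUSH -8 -> -1 -8
STORE 1 -> -1
DUP     -> -1 -1
LT      -> 0
PUSH 2  -> 0 2
GT      -> 0

-5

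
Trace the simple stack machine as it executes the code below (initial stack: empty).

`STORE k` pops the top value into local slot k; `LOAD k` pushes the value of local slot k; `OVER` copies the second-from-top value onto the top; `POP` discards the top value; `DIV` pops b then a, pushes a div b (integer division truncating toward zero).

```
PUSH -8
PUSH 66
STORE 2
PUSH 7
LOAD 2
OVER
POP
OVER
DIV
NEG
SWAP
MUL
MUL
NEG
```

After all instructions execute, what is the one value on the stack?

-504

PUSH -8 → -8
PUSH 66 → -8 66
STORE 2 → -8
PUSH 7  → -8 7
LOAD 2  → -8 7 66
OVER    → -8 7 66 7
POP     → -8 7 66
OVER    → -8 7 66 7
DIV     → -8 7 9
NEG     → -8 7 -9
SWAP    → -8 -9 7
MUL     → -8 -63
MUL     → 504
NEG     → -504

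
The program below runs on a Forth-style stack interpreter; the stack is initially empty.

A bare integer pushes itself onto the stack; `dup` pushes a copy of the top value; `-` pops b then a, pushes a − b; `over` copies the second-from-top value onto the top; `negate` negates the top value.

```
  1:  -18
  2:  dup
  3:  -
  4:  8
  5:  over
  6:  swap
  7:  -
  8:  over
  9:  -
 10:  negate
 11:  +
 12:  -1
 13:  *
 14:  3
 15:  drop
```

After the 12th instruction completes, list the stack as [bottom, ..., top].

-18     -18
dup     -18 -18
-       0
8       0 8
over    0 8 0
swap    0 0 8
-       0 -8
over    0 -8 0
-       0 -8
negate  0 8
+       8
-1      8 -1

[8, -1]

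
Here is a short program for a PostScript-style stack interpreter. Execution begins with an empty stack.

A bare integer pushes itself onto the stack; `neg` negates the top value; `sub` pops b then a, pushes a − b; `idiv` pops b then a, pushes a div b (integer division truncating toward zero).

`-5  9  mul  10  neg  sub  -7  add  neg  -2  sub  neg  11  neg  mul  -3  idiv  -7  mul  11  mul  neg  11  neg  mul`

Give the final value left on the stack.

136367

-5    -5
9     -5 9
mul   -45
10    -45 10
neg   -45 -10
sub   -35
-7    -35 -7
add   -42
neg   42
-2    42 -2
sub   44
neg   -44
11    -44 11
neg   -44 -11
mul   484
-3    484 -3
idiv  -161
-7    -161 -7
mul   1127
11    1127 11
mul   12397
neg   -12397
11    -12397 11
neg   -12397 -11
mul   136367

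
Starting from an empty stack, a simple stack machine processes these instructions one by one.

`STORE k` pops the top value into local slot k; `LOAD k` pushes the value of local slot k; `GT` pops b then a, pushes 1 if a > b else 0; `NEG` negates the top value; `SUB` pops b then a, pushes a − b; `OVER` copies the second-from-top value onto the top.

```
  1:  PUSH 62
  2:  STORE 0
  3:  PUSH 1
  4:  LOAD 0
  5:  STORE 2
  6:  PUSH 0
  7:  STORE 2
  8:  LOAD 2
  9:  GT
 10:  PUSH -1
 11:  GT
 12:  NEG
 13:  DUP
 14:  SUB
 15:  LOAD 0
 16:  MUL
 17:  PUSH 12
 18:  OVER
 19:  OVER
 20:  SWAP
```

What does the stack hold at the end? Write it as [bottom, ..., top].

PUSH 62 → [62]
STORE 0 → []
PUSH 1  → [1]
LOAD 0  → [1, 62]
STORE 2 → [1]
PUSH 0  → [1, 0]
STORE 2 → [1]
LOAD 2  → [1, 0]
GT      → [1]
PUSH -1 → [1, -1]
GT      → [1]
NEG     → [-1]
DUP     → [-1, -1]
SUB     → [0]
LOAD 0  → [0, 62]
MUL     → [0]
PUSH 12 → [0, 12]
OVER    → [0, 12, 0]
OVER    → [0, 12, 0, 12]
SWAP    → [0, 12, 12, 0]

[0, 12, 12, 0]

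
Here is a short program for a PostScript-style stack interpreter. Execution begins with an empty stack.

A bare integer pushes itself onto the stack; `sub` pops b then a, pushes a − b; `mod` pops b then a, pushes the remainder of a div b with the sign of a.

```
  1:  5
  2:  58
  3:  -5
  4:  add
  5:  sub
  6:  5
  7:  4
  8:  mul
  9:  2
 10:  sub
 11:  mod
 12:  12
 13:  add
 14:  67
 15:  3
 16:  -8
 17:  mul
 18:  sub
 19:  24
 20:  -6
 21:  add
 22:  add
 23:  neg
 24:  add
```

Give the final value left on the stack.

5   -> 5
58  -> 5 58
-5  -> 5 58 -5
add -> 5 53
sub -> -48
5   -> -48 5
4   -> -48 5 4
mul -> -48 20
2   -> -48 20 2
sub -> -48 18
mod -> -12
12  -> -12 12
add -> 0
67  -> 0 67
3   -> 0 67 3
-8  -> 0 67 3 -8
mul -> 0 67 -24
sub -> 0 91
24  -> 0 91 24
-6  -> 0 91 24 -6
add -> 0 91 18
add -> 0 109
neg -> 0 -109
add -> -109

-109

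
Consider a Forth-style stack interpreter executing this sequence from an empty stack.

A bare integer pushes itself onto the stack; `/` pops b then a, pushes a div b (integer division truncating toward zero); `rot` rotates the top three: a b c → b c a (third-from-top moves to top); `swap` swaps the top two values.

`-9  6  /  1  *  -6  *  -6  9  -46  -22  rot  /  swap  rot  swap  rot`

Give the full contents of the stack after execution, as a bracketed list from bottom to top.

-9   : [-9]
6    : [-9, 6]
/    : [-1]
1    : [-1, 1]
*    : [-1]
-6   : [-1, -6]
*    : [6]
-6   : [6, -6]
9    : [6, -6, 9]
-46  : [6, -6, 9, -46]
-22  : [6, -6, 9, -46, -22]
rot  : [6, -6, -46, -22, 9]
/    : [6, -6, -46, -2]
swap : [6, -6, -2, -46]
rot  : [6, -2, -46, -6]
swap : [6, -2, -6, -46]
rot  : [6, -6, -46, -2]

[6, -6, -46, -2]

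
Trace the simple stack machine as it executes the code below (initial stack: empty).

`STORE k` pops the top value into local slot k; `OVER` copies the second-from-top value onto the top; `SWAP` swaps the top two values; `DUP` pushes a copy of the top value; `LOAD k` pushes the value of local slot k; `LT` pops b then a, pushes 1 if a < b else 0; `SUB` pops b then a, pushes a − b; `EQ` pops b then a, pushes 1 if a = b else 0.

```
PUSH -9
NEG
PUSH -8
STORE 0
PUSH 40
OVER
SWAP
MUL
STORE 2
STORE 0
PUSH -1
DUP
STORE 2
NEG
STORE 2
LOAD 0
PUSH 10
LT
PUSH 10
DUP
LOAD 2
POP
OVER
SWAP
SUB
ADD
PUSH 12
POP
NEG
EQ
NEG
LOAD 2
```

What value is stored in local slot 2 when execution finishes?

1

PUSH -9 : -9
NEG     : 9
PUSH -8 : 9 -8
STORE 0 : 9
PUSH 40 : 9 40
OVER    : 9 40 9
SWAP    : 9 9 40
MUL     : 9 360
STORE 2 : 9
STORE 0 : (empty)
PUSH -1 : -1
DUP     : -1 -1
STORE 2 : -1
NEG     : 1
STORE 2 : (empty)
LOAD 0  : 9
PUSH 10 : 9 10
LT      : 1
PUSH 10 : 1 10
DUP     : 1 10 10
LOAD 2  : 1 10 10 1
POP     : 1 10 10
OVER    : 1 10 10 10
SWAP    : 1 10 10 10
SUB     : 1 10 0
ADD     : 1 10
PUSH 12 : 1 10 12
POP     : 1 10
NEG     : 1 -10
EQ      : 0
NEG     : 0
LOAD 2  : 0 1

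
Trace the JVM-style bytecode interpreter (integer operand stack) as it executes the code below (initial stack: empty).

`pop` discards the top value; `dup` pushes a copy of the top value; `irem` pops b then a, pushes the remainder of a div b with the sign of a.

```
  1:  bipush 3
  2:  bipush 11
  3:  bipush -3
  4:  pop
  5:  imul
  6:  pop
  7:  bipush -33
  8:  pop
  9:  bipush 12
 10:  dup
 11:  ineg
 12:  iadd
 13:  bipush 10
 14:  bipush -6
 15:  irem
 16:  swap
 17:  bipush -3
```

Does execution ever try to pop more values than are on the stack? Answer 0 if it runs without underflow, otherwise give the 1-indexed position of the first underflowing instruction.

bipush 3   → [3]
bipush 11  → [3, 11]
bipush -3  → [3, 11, -3]
pop        → [3, 11]
imul       → [33]
pop        → []
bipush -33 → [-33]
pop        → []
bipush 12  → [12]
dup        → [12, 12]
ineg       → [12, -12]
iadd       → [0]
bipush 10  → [0, 10]
bipush -6  → [0, 10, -6]
irem       → [0, 4]
swap       → [4, 0]
bipush -3  → [4, 0, -3]

0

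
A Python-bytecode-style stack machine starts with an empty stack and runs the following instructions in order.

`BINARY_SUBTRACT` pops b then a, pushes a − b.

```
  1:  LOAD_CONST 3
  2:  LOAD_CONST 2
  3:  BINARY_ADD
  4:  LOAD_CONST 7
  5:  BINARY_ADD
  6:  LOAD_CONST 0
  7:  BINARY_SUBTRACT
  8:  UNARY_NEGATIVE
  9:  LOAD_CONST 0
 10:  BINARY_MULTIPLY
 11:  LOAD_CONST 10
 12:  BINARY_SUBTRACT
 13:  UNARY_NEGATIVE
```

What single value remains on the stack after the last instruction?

LOAD_CONST 3     3
LOAD_CONST 2     3 2
BINARY_ADD       5
LOAD_CONST 7     5 7
BINARY_ADD       12
LOAD_CONST 0     12 0
BINARY_SUBTRACT  12
UNARY_NEGATIVE   -12
LOAD_CONST 0     -12 0
BINARY_MULTIPLY  0
LOAD_CONST 10    0 10
BINARY_SUBTRACT  -10
UNARY_NEGATIVE   10

10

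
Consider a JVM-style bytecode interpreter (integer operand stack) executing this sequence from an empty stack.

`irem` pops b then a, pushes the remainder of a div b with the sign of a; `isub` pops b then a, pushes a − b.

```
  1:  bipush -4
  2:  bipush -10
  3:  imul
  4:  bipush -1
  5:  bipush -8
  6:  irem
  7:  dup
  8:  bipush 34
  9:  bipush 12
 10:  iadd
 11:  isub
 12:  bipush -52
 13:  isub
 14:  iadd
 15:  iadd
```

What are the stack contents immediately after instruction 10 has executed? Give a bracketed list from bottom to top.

bipush -4  : [-4]
bipush -10 : [-4, -10]
imul       : [40]
bipush -1  : [40, -1]
bipush -8  : [40, -1, -8]
irem       : [40, -1]
dup        : [40, -1, -1]
bipush 34  : [40, -1, -1, 34]
bipush 12  : [40, -1, -1, 34, 12]
iadd       : [40, -1, -1, 46]

[40, -1, -1, 46]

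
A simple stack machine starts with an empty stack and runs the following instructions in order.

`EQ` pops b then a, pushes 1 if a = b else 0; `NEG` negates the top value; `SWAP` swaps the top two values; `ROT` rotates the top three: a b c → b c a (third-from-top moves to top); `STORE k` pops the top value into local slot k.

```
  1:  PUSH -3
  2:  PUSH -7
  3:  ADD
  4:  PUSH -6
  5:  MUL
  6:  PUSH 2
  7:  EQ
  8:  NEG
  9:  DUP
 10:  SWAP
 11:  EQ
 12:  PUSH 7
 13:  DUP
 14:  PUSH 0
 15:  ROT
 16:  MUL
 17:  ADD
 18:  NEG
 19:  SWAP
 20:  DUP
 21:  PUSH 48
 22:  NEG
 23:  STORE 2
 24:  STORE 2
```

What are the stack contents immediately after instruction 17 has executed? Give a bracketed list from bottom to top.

PUSH -3 → [-3]
PUSH -7 → [-3, -7]
ADD     → [-10]
PUSH -6 → [-10, -6]
MUL     → [60]
PUSH 2  → [60, 2]
EQ      → [0]
NEG     → [0]
DUP     → [0, 0]
SWAP    → [0, 0]
EQ      → [1]
PUSH 7  → [1, 7]
DUP     → [1, 7, 7]
PUSH 0  → [1, 7, 7, 0]
ROT     → [1, 7, 0, 7]
MUL     → [1, 7, 0]
ADD     → [1, 7]

[1, 7]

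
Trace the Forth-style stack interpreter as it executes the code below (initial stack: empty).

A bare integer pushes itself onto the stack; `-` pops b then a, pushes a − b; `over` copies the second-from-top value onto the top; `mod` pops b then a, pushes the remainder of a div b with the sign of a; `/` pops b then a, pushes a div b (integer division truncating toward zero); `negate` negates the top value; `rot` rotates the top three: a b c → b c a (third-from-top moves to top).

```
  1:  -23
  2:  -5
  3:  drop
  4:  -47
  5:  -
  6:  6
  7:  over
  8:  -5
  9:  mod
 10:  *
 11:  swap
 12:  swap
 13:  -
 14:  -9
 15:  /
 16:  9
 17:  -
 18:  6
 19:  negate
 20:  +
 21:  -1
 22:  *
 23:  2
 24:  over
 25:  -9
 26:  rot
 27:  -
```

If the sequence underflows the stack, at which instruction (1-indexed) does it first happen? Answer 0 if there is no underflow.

0

-23    → [-23]
-5     → [-23, -5]
drop   → [-23]
-47    → [-23, -47]
-      → [24]
6      → [24, 6]
over   → [24, 6, 24]
-5     → [24, 6, 24, -5]
mod    → [24, 6, 4]
*      → [24, 24]
swap   → [24, 24]
swap   → [24, 24]
-      → [0]
-9     → [0, -9]
/      → [0]
9      → [0, 9]
-      → [-9]
6      → [-9, 6]
negate → [-9, -6]
+      → [-15]
-1     → [-15, -1]
*      → [15]
2      → [15, 2]
over   → [15, 2, 15]
-9     → [15, 2, 15, -9]
rot    → [15, 15, -9, 2]
-      → [15, 15, -11]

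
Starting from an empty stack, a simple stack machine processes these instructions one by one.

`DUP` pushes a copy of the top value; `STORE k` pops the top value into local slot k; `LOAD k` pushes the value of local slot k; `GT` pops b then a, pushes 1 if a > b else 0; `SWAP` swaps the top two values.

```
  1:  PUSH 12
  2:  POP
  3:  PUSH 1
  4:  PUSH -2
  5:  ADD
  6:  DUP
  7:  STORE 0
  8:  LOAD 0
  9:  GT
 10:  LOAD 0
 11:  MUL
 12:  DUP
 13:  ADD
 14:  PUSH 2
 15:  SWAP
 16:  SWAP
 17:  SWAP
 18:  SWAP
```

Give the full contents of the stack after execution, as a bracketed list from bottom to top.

[0, 2]

PUSH 12 -> 12
POP     -> (empty)
PUSH 1  -> 1
PUSH -2 -> 1 -2
ADD     -> -1
DUP     -> -1 -1
STORE 0 -> -1
LOAD 0  -> -1 -1
GT      -> 0
LOAD 0  -> 0 -1
MUL     -> 0
DUP     -> 0 0
ADD     -> 0
PUSH 2  -> 0 2
SWAP    -> 2 0
SWAP    -> 0 2
SWAP    -> 2 0
SWAP    -> 0 2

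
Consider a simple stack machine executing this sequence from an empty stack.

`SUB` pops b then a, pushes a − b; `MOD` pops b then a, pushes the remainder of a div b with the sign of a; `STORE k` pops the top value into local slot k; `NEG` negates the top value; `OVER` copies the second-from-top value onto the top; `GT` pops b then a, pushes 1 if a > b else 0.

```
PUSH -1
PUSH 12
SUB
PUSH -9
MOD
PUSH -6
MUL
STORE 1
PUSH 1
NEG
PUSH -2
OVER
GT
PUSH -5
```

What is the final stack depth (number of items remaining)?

3

PUSH -1  -1
PUSH 12  -1 12
SUB      -13
PUSH -9  -13 -9
MOD      -4
PUSH -6  -4 -6
MUL      24
STORE 1  (empty)
PUSH 1   1
NEG      -1
PUSH -2  -1 -2
OVER     -1 -2 -1
GT       -1 0
PUSH -5  -1 0 -5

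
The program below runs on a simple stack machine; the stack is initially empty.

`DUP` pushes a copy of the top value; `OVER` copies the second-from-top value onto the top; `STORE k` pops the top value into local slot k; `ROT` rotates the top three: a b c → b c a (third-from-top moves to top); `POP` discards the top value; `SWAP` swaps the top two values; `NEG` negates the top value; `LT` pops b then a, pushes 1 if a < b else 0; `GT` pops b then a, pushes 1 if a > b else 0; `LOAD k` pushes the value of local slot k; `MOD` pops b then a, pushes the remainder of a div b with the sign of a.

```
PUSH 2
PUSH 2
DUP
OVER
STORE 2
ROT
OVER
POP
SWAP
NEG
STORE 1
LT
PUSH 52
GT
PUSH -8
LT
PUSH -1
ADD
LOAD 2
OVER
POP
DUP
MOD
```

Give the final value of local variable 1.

-2

PUSH 2   [2]
PUSH 2   [2, 2]
DUP      [2, 2, 2]
OVER     [2, 2, 2, 2]
STORE 2  [2, 2, 2]
ROT      [2, 2, 2]
OVER     [2, 2, 2, 2]
POP      [2, 2, 2]
SWAP     [2, 2, 2]
NEG      [2, 2, -2]
STORE 1  [2, 2]
LT       [0]
PUSH 52  [0, 52]
GT       [0]
PUSH -8  [0, -8]
LT       [0]
PUSH -1  [0, -1]
ADD      [-1]
LOAD 2   [-1, 2]
OVER     [-1, 2, -1]
POP      [-1, 2]
DUP      [-1, 2, 2]
MOD      [-1, 0]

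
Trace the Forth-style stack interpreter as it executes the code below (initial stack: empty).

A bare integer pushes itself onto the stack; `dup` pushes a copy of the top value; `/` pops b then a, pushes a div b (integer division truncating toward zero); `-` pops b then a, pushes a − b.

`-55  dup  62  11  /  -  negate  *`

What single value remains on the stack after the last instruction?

-3300

-55     [-55]
dup     [-55, -55]
62      [-55, -55, 62]
11      [-55, -55, 62, 11]
/       [-55, -55, 5]
-       [-55, -60]
negate  [-55, 60]
*       [-3300]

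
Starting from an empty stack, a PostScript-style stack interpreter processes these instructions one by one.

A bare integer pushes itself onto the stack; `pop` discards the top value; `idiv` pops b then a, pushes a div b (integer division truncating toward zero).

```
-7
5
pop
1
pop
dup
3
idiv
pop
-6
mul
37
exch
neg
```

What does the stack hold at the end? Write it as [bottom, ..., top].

-7   → -7
5    → -7 5
pop  → -7
1    → -7 1
pop  → -7
dup  → -7 -7
3    → -7 -7 3
idiv → -7 -2
pop  → -7
-6   → -7 -6
mul  → 42
37   → 42 37
exch → 37 42
neg  → 37 -42

[37, -42]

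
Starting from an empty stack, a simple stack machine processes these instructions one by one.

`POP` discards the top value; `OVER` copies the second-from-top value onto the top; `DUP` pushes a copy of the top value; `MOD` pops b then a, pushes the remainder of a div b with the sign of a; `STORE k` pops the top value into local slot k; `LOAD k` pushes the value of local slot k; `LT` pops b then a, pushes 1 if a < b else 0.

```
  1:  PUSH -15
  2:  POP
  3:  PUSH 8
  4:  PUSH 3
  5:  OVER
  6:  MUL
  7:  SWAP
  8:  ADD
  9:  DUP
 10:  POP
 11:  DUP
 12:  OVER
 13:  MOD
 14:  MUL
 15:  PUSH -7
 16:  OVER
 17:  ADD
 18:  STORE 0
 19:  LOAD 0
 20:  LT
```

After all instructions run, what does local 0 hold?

-7

PUSH -15 -> -15
POP      -> (empty)
PUSH 8   -> 8
PUSH 3   -> 8 3
OVER     -> 8 3 8
MUL      -> 8 24
SWAP     -> 24 8
ADD      -> 32
DUP      -> 32 32
POP      -> 32
DUP      -> 32 32
OVER     -> 32 32 32
MOD      -> 32 0
MUL      -> 0
PUSH -7  -> 0 -7
OVER     -> 0 -7 0
ADD      -> 0 -7
STORE 0  -> 0
LOAD 0   -> 0 -7
LT       -> 0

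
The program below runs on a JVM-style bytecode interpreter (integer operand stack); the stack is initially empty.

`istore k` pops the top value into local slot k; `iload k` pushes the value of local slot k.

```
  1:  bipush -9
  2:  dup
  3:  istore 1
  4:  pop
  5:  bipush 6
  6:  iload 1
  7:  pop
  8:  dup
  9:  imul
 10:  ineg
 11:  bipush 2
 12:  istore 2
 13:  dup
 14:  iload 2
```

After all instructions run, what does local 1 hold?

bipush -9 → [-9]
dup       → [-9, -9]
istore 1  → [-9]
pop       → []
bipush 6  → [6]
iload 1   → [6, -9]
pop       → [6]
dup       → [6, 6]
imul      → [36]
ineg      → [-36]
bipush 2  → [-36, 2]
istore 2  → [-36]
dup       → [-36, -36]
iload 2   → [-36, -36, 2]

-9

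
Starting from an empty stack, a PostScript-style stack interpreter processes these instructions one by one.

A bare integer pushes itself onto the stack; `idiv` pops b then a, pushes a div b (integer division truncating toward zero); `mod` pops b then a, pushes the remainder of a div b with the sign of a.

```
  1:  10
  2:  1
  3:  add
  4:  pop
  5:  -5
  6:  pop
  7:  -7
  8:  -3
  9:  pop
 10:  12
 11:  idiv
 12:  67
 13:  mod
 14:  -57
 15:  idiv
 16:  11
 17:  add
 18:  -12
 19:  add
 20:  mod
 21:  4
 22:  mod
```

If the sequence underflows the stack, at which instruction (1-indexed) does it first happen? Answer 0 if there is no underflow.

20

10    10
1     10 1
add   11
pop   (empty)
-5    -5
pop   (empty)
-7    -7
-3    -7 -3
pop   -7
12    -7 12
idiv  0
67    0 67
mod   0
-57   0 -57
idiv  0
11    0 11
add   11
-12   11 -12
add   -1
mod  — needs 2 operands, stack has 1 → underflow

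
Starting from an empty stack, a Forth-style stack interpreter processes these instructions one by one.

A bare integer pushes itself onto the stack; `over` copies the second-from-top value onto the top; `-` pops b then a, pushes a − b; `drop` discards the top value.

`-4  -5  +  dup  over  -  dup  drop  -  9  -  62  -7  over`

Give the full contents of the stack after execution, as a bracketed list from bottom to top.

[-18, 62, -7, 62]

-4   : -4
-5   : -4 -5
+    : -9
dup  : -9 -9
over : -9 -9 -9
-    : -9 0
dup  : -9 0 0
drop : -9 0
-    : -9
9    : -9 9
-    : -18
62   : -18 62
-7   : -18 62 -7
over : -18 62 -7 62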